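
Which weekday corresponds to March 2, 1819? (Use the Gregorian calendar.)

Tuesday

Doomsday rule: the anchor day for the 1800s is Friday. For year 19: 19÷12 = 1 r 7, and 7÷4 = 1, so 1+7+1 = 9.
Friday + 9 ≡ Sunday — that's 1819's doomsday.
In March the doomsday date is Mar 14.
Mar 2 is 12 days before Mar 14; 12 mod 7 = 5, so Sunday − 5 = Tuesday.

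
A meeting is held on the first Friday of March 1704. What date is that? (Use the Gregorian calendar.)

March 1, 1704 is a Saturday.
The first Friday is therefore March 7 (6 days later).

March 7, 1704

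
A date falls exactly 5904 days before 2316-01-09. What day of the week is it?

First find the weekday of Jan 9, 2316. Doomsday rule: the anchor day for the 2300s is Wednesday. For year 16: 16÷12 = 1 r 4, and 4÷4 = 1, so 1+4+1 = 6.
Wednesday + 6 ≡ Tuesday — that's 2316's doomsday.
In January the doomsday date is Jan 4 (2316 is a leap year (divisible by 4)).
Jan 9 is 5 days after Jan 4; 5 mod 7 = 5, so Tuesday + 5 = Sunday.
5904 mod 7 = 3, so 5904 days before a Sunday is Sunday − 3 = Thursday.

Thursday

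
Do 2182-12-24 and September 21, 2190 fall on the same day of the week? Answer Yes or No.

From Dec 24, 2182 to Sep 21, 2190 is 2828 days.
2828 mod 7 = 0, so they are the same weekday.
(Dec 24, 2182 is a Tuesday; Sep 21, 2190 is a Tuesday.)

Yes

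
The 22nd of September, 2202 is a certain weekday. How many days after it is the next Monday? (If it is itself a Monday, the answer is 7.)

5

Sep 22, 2202 is a Wednesday.
From Wednesday to the next Monday is 5 days.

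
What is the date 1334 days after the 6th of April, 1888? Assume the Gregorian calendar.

+365 (one year) → Apr 6, 1889 (969 left).
+365 (one year) → Apr 6, 1890 (604 left).
+365 (one year) → Apr 6, 1891 (239 left).
Apr has 30 days: +25 → May 1, 1891 (214 left).
May has 31 days: +31 → Jun 1, 1891 (183 left).
Jun has 30 days: +30 → Jul 1, 1891 (153 left).
Jul has 31 days: +31 → Aug 1, 1891 (122 left).
Aug has 31 days: +31 → Sep 1, 1891 (91 left).
Sep has 30 days: +30 → Oct 1, 1891 (61 left).
Oct has 31 days: +31 → Nov 1, 1891 (30 left).
Nov has 30 days: +30 → Dec 1, 1891 (0 left).

December 1, 1891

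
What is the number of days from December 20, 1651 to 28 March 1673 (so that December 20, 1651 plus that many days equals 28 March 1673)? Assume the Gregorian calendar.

Dec 20, 1651 → Dec 20, 1652: 366 days (Feb 29, 1652 is in that span).
Dec 20, 1652 → Dec 20, 1653: 365 days.
Dec 20, 1653 → Dec 20, 1654: 365 days.
Dec 20, 1654 → Dec 20, 1655: 365 days.
Dec 20, 1655 → Dec 20, 1656: 366 days (Feb 29, 1656 is in that span).
Dec 20, 1656 → Dec 20, 1657: 365 days.
Dec 20, 1657 → Dec 20, 1658: 365 days.
Dec 20, 1658 → Dec 20, 1659: 365 days.
Dec 20, 1659 → Dec 20, 1660: 366 days (Feb 29, 1660 is in that span).
Dec 20, 1660 → Dec 20, 1661: 365 days.
Dec 20, 1661 → Dec 20, 1662: 365 days.
Dec 20, 1662 → Dec 20, 1663: 365 days.
Dec 20, 1663 → Dec 20, 1664: 366 days (Feb 29, 1664 is in that span).
Dec 20, 1664 → Dec 20, 1665: 365 days.
Dec 20, 1665 → Dec 20, 1666: 365 days.
Dec 20, 1666 → Dec 20, 1667: 365 days.
Dec 20, 1667 → Dec 20, 1668: 366 days (Feb 29, 1668 is in that span).
Dec 20, 1668 → Dec 20, 1669: 365 days.
Dec 20, 1669 → Dec 20, 1670: 365 days.
Dec 20, 1670 → Dec 20, 1671: 365 days.
Dec 20, 1671 → Dec 20, 1672: 366 days (Feb 29, 1672 is in that span).
Dec 20, 1672 → Jan 20, 1673: 31 days (December has 31).
Jan 20, 1673 → Feb 20, 1673: 31 days (January has 31).
Feb 20, 1673 → Mar 20, 1673: 28 days (February has 28).
Mar 20, 1673 → Mar 28, 1673: 8 days.
Total: 7769 days.

7769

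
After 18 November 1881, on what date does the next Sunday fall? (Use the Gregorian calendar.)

November 20, 1881

Nov 18, 1881 is a Friday.
From Friday to the next Sunday is 2 days.
Nov 18, 1881 + 2 = Nov 20, 1881.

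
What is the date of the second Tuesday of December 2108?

December 11, 2108

December 1, 2108 is a Saturday.
The first Tuesday is therefore December 4 (3 days later).
The second Tuesday is 4 + 1×7 = December 11.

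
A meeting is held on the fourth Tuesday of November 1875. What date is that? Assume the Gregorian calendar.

November 23, 1875

November 1, 1875 is a Monday.
The first Tuesday is therefore November 2 (1 days later).
The fourth Tuesday is 2 + 3×7 = November 23.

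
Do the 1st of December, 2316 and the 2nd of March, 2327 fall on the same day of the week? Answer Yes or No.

From Dec 1, 2316 to Mar 2, 2327 is 3743 days.
3743 mod 7 = 5, so they are different weekdays.
(Dec 1, 2316 is a Friday; Mar 2, 2327 is a Wednesday.)

No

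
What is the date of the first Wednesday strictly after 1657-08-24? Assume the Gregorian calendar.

August 29, 1657

Aug 24, 1657 is a Friday.
From Friday to the next Wednesday is 5 days.
Aug 24, 1657 + 5 = Aug 29, 1657.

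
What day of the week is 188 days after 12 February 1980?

Feb 12, 1980 is a Tuesday.
188 mod 7 = 6, so 188 days after a Tuesday is Tuesday + 6 = Monday.

Monday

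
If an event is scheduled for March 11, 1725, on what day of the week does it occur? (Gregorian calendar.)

Sunday

Doomsday rule: the anchor day for the 1700s is Sunday. For year 25: 25÷12 = 2 r 1, and 1÷4 = 0, so 2+1+0 = 3.
Sunday + 3 ≡ Wednesday — that's 1725's doomsday.
In March the doomsday date is Mar 14.
Mar 11 is 3 days before Mar 14; 3 mod 7 = 3, so Wednesday − 3 = Sunday.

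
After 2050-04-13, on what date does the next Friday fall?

Apr 13, 2050 is a Wednesday.
From Wednesday to the next Friday is 2 days.
Apr 13, 2050 + 2 = Apr 15, 2050.

April 15, 2050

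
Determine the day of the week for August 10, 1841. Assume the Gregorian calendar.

Tuesday

January 1, 1841 is a Friday.
Jan 1, 1841 → Feb 1, 1841: 31 days (January has 31).
Feb 1, 1841 → Mar 1, 1841: 28 days (February has 28).
Mar 1, 1841 → Apr 1, 1841: 31 days (March has 31).
Apr 1, 1841 → May 1, 1841: 30 days (April has 30).
May 1, 1841 → Jun 1, 1841: 31 days (May has 31).
Jun 1, 1841 → Jul 1, 1841: 30 days (June has 30).
Jul 1, 1841 → Aug 1, 1841: 31 days (July has 31).
Aug 1, 1841 → Aug 10, 1841: 9 days.
Total: 221 days.
221 mod 7 = 4, so Friday + 4 = Tuesday.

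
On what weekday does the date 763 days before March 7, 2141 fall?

First find the weekday of Mar 7, 2141. Doomsday rule: the anchor day for the 2100s is Sunday. For year 41: 41÷12 = 3 r 5, and 5÷4 = 1, so 3+5+1 = 9.
Sunday + 9 ≡ Tuesday — that's 2141's doomsday.
In March the doomsday date is Mar 14.
Mar 7 is 7 days before Mar 14; 7 mod 7 = 0, so Tuesday − 0 = Tuesday.
763 mod 7 = 0, so 763 days before a Tuesday is Tuesday − 0 = Tuesday.

Tuesday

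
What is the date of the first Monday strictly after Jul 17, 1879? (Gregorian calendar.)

Jul 17, 1879 is a Thursday.
From Thursday to the next Monday is 4 days.
Jul 17, 1879 + 4 = Jul 21, 1879.

July 21, 1879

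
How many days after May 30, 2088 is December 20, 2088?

May 30, 2088 → Jun 30, 2088: 31 days (May has 31).
Jun 30, 2088 → Jul 30, 2088: 30 days (June has 30).
Jul 30, 2088 → Aug 30, 2088: 31 days (July has 31).
Aug 30, 2088 → Sep 30, 2088: 31 days (August has 31).
Sep 30, 2088 → Oct 30, 2088: 30 days (September has 30).
Oct 30, 2088 → Nov 30, 2088: 31 days (October has 31).
Nov 30, 2088 → Dec 20, 2088: 20 days.
Total: 204 days.

204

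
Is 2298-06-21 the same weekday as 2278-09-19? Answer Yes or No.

No

From Sep 19, 2278 to Jun 21, 2298 is 7215 days.
7215 mod 7 = 5, so they are different weekdays.
(Sep 19, 2278 is a Thursday; Jun 21, 2298 is a Tuesday.)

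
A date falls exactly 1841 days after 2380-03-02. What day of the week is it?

Sunday

First find the weekday of Mar 2, 2380. Doomsday rule: the anchor day for the 2300s is Wednesday. For year 80: 80÷12 = 6 r 8, and 8÷4 = 2, so 6+8+2 = 16.
Wednesday + 16 ≡ Friday — that's 2380's doomsday.
In March the doomsday date is Mar 14.
Mar 2 is 12 days before Mar 14; 12 mod 7 = 5, so Friday − 5 = Sunday.
1841 mod 7 = 0, so 1841 days after a Sunday is Sunday + 0 = Sunday.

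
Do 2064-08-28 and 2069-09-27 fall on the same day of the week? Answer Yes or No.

No

From Aug 28, 2064 to Sep 27, 2069 is 1856 days.
1856 mod 7 = 1, so they are different weekdays.
(Aug 28, 2064 is a Thursday; Sep 27, 2069 is a Friday.)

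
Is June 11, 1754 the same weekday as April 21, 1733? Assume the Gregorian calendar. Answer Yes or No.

Yes

From Apr 21, 1733 to Jun 11, 1754 is 7721 days.
7721 mod 7 = 0, so they are the same weekday.
(Apr 21, 1733 is a Tuesday; Jun 11, 1754 is a Tuesday.)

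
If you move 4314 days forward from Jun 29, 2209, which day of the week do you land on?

First find the weekday of Jun 29, 2209. Doomsday rule: the anchor day for the 2200s is Friday. For year 09: 9÷12 = 0 r 9, and 9÷4 = 2, so 0+9+2 = 11.
Friday + 11 ≡ Tuesday — that's 2209's doomsday.
In June the doomsday date is Jun 6.
Jun 29 is 23 days after Jun 6; 23 mod 7 = 2, so Tuesday + 2 = Thursday.
4314 mod 7 = 2, so 4314 days after a Thursday is Thursday + 2 = Saturday.

Saturday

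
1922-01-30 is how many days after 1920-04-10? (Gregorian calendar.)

660

Apr 10, 1920 → Apr 10, 1921: 365 days.
Apr 10, 1921 → May 10, 1921: 30 days (April has 30).
May 10, 1921 → Jun 10, 1921: 31 days (May has 31).
Jun 10, 1921 → Jul 10, 1921: 30 days (June has 30).
Jul 10, 1921 → Aug 10, 1921: 31 days (July has 31).
Aug 10, 1921 → Sep 10, 1921: 31 days (August has 31).
Sep 10, 1921 → Oct 10, 1921: 30 days (September has 30).
Oct 10, 1921 → Nov 10, 1921: 31 days (October has 31).
Nov 10, 1921 → Dec 10, 1921: 30 days (November has 30).
Dec 10, 1921 → Jan 10, 1922: 31 days (December has 31).
Jan 10, 1922 → Jan 30, 1922: 20 days.
Total: 660 days.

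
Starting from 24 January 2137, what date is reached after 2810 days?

October 4, 2144

+365 (one year) → Jan 24, 2138 (2445 left).
+365 (one year) → Jan 24, 2139 (2080 left).
+365 (one year) → Jan 24, 2140 (1715 left).
+366 (one year; includes Feb 29, 2140) → Jan 24, 2141 (1349 left).
+365 (one year) → Jan 24, 2142 (984 left).
+365 (one year) → Jan 24, 2143 (619 left).
+365 (one year) → Jan 24, 2144 (254 left).
Jan has 31 days: +8 → Feb 1, 2144 (246 left).
Feb has 29 days: +29 → Mar 1, 2144 (217 left).
Mar has 31 days: +31 → Apr 1, 2144 (186 left).
Apr has 30 days: +30 → May 1, 2144 (156 left).
May has 31 days: +31 → Jun 1, 2144 (125 left).
Jun has 30 days: +30 → Jul 1, 2144 (95 left).
Jul has 31 days: +31 → Aug 1, 2144 (64 left).
Aug has 31 days: +31 → Sep 1, 2144 (33 left).
Sep has 30 days: +30 → Oct 1, 2144 (3 left).
+3 → Oct 4, 2144.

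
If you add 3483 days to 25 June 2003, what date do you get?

January 6, 2013

+366 (one year; includes Feb 29, 2004) → Jun 25, 2004 (3117 left).
+365 (one year) → Jun 25, 2005 (2752 left).
+365 (one year) → Jun 25, 2006 (2387 left).
+365 (one year) → Jun 25, 2007 (2022 left).
+366 (one year; includes Feb 29, 2008) → Jun 25, 2008 (1656 left).
+365 (one year) → Jun 25, 2009 (1291 left).
+365 (one year) → Jun 25, 2010 (926 left).
+365 (one year) → Jun 25, 2011 (561 left).
+366 (one year; includes Feb 29, 2012) → Jun 25, 2012 (195 left).
Jun has 30 days: +6 → Jul 1, 2012 (189 left).
Jul has 31 days: +31 → Aug 1, 2012 (158 left).
Aug has 31 days: +31 → Sep 1, 2012 (127 left).
Sep has 30 days: +30 → Oct 1, 2012 (97 left).
Oct has 31 days: +31 → Nov 1, 2012 (66 left).
Nov has 30 days: +30 → Dec 1, 2012 (36 left).
Dec has 31 days: +31 → Jan 1, 2013 (5 left).
+5 → Jan 6, 2013.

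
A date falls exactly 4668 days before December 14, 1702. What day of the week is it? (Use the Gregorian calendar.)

Friday

Dec 14, 1702 is a Thursday.
4668 mod 7 = 6, so 4668 days before a Thursday is Thursday − 6 = Friday.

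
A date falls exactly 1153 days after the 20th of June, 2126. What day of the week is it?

First find the weekday of Jun 20, 2126. Doomsday rule: the anchor day for the 2100s is Sunday. For year 26: 26÷12 = 2 r 2, and 2÷4 = 0, so 2+2+0 = 4.
Sunday + 4 ≡ Thursday — that's 2126's doomsday.
In June the doomsday date is Jun 6.
Jun 20 is 14 days after Jun 6; 14 mod 7 = 0, so Thursday + 0 = Thursday.
1153 mod 7 = 5, so 1153 days after a Thursday is Thursday + 5 = Tuesday.

Tuesday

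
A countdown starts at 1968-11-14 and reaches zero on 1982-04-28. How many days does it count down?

4913

Nov 14, 1968 → Nov 14, 1969: 365 days.
Nov 14, 1969 → Nov 14, 1970: 365 days.
Nov 14, 1970 → Nov 14, 1971: 365 days.
Nov 14, 1971 → Nov 14, 1972: 366 days (Feb 29, 1972 is in that span).
Nov 14, 1972 → Nov 14, 1973: 365 days.
Nov 14, 1973 → Nov 14, 1974: 365 days.
Nov 14, 1974 → Nov 14, 1975: 365 days.
Nov 14, 1975 → Nov 14, 1976: 366 days (Feb 29, 1976 is in that span).
Nov 14, 1976 → Nov 14, 1977: 365 days.
Nov 14, 1977 → Nov 14, 1978: 365 days.
Nov 14, 1978 → Nov 14, 1979: 365 days.
Nov 14, 1979 → Nov 14, 1980: 366 days (Feb 29, 1980 is in that span).
Nov 14, 1980 → Nov 14, 1981: 365 days.
Nov 14, 1981 → Dec 14, 1981: 30 days (November has 30).
Dec 14, 1981 → Jan 14, 1982: 31 days (December has 31).
Jan 14, 1982 → Feb 14, 1982: 31 days (January has 31).
Feb 14, 1982 → Mar 14, 1982: 28 days (February has 28).
Mar 14, 1982 → Apr 14, 1982: 31 days (March has 31).
Apr 14, 1982 → Apr 28, 1982: 14 days.
Total: 4913 days.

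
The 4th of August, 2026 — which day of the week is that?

Tuesday

Doomsday rule: the anchor day for the 2000s is Tuesday. For year 26: 26÷12 = 2 r 2, and 2÷4 = 0, so 2+2+0 = 4.
Tuesday + 4 ≡ Saturday — that's 2026's doomsday.
In August the doomsday date is Aug 8.
Aug 4 is 4 days before Aug 8; 4 mod 7 = 4, so Saturday − 4 = Tuesday.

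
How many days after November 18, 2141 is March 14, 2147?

1942

Nov 18, 2141 → Nov 18, 2142: 365 days.
Nov 18, 2142 → Nov 18, 2143: 365 days.
Nov 18, 2143 → Nov 18, 2144: 366 days (Feb 29, 2144 is in that span).
Nov 18, 2144 → Nov 18, 2145: 365 days.
Nov 18, 2145 → Nov 18, 2146: 365 days.
Nov 18, 2146 → Dec 18, 2146: 30 days (November has 30).
Dec 18, 2146 → Jan 18, 2147: 31 days (December has 31).
Jan 18, 2147 → Feb 18, 2147: 31 days (January has 31).
Feb 18, 2147 → Mar 14, 2147: 24 days.
Total: 1942 days.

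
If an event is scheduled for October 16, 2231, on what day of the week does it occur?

Doomsday rule: the anchor day for the 2200s is Friday. For year 31: 31÷12 = 2 r 7, and 7÷4 = 1, so 2+7+1 = 10.
Friday + 10 ≡ Monday — that's 2231's doomsday.
In October the doomsday date is Oct 10.
Oct 16 is 6 days after Oct 10; 6 mod 7 = 6, so Monday + 6 = Sunday.

Sunday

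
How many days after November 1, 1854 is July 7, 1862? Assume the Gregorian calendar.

Nov 1, 1854 → Nov 1, 1855: 365 days.
Nov 1, 1855 → Nov 1, 1856: 366 days (Feb 29, 1856 is in that span).
Nov 1, 1856 → Nov 1, 1857: 365 days.
Nov 1, 1857 → Nov 1, 1858: 365 days.
Nov 1, 1858 → Nov 1, 1859: 365 days.
Nov 1, 1859 → Nov 1, 1860: 366 days (Feb 29, 1860 is in that span).
Nov 1, 1860 → Nov 1, 1861: 365 days.
Nov 1, 1861 → Dec 1, 1861: 30 days (November has 30).
Dec 1, 1861 → Jan 1, 1862: 31 days (December has 31).
Jan 1, 1862 → Feb 1, 1862: 31 days (January has 31).
Feb 1, 1862 → Mar 1, 1862: 28 days (February has 28).
Mar 1, 1862 → Apr 1, 1862: 31 days (March has 31).
Apr 1, 1862 → May 1, 1862: 30 days (April has 30).
May 1, 1862 → Jun 1, 1862: 31 days (May has 31).
Jun 1, 1862 → Jul 1, 1862: 30 days (June has 30).
Jul 1, 1862 → Jul 7, 1862: 6 days.
Total: 2805 days.

2805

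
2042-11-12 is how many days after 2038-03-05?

1713

Mar 5, 2038 → Mar 5, 2039: 365 days.
Mar 5, 2039 → Mar 5, 2040: 366 days (Feb 29, 2040 is in that span).
Mar 5, 2040 → Mar 5, 2041: 365 days.
Mar 5, 2041 → Mar 5, 2042: 365 days.
Mar 5, 2042 → Apr 5, 2042: 31 days (March has 31).
Apr 5, 2042 → May 5, 2042: 30 days (April has 30).
May 5, 2042 → Jun 5, 2042: 31 days (May has 31).
Jun 5, 2042 → Jul 5, 2042: 30 days (June has 30).
Jul 5, 2042 → Aug 5, 2042: 31 days (July has 31).
Aug 5, 2042 → Sep 5, 2042: 31 days (August has 31).
Sep 5, 2042 → Oct 5, 2042: 30 days (September has 30).
Oct 5, 2042 → Nov 5, 2042: 31 days (October has 31).
Nov 5, 2042 → Nov 12, 2042: 7 days.
Total: 1713 days.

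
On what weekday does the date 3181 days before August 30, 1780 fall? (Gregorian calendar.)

Sunday

First find the weekday of Aug 30, 1780. Doomsday rule: the anchor day for the 1700s is Sunday. For year 80: 80÷12 = 6 r 8, and 8÷4 = 2, so 6+8+2 = 16.
Sunday + 16 ≡ Tuesday — that's 1780's doomsday.
In August the doomsday date is Aug 8.
Aug 30 is 22 days after Aug 8; 22 mod 7 = 1, so Tuesday + 1 = Wednesday.
3181 mod 7 = 3, so 3181 days before a Wednesday is Wednesday − 3 = Sunday.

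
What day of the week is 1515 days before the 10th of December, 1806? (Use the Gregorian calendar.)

Sunday

First find the weekday of Dec 10, 1806. Doomsday rule: the anchor day for the 1800s is Friday. For year 06: 6÷12 = 0 r 6, and 6÷4 = 1, so 0+6+1 = 7.
Friday + 7 ≡ Friday — that's 1806's doomsday.
In December the doomsday date is Dec 12.
Dec 10 is 2 days before Dec 12; 2 mod 7 = 2, so Friday − 2 = Wednesday.
1515 mod 7 = 3, so 1515 days before a Wednesday is Wednesday − 3 = Sunday.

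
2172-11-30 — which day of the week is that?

Doomsday rule: the anchor day for the 2100s is Sunday. For year 72: 72÷12 = 6 r 0, and 0÷4 = 0, so 6+0+0 = 6.
Sunday + 6 ≡ Saturday — that's 2172's doomsday.
In November the doomsday date is Nov 7.
Nov 30 is 23 days after Nov 7; 23 mod 7 = 2, so Saturday + 2 = Monday.

Monday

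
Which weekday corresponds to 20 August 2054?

Doomsday rule: the anchor day for the 2000s is Tuesday. For year 54: 54÷12 = 4 r 6, and 6÷4 = 1, so 4+6+1 = 11.
Tuesday + 11 ≡ Saturday — that's 2054's doomsday.
In August the doomsday date is Aug 8.
Aug 20 is 12 days after Aug 8; 12 mod 7 = 5, so Saturday + 5 = Thursday.

Thursday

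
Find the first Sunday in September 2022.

September 1, 2022 is a Thursday.
The first Sunday is therefore September 4 (3 days later).

September 4, 2022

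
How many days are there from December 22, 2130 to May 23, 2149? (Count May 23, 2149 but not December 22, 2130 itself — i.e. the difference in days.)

6727

Dec 22, 2130 → Dec 22, 2131: 365 days.
Dec 22, 2131 → Dec 22, 2132: 366 days (Feb 29, 2132 is in that span).
Dec 22, 2132 → Dec 22, 2133: 365 days.
Dec 22, 2133 → Dec 22, 2134: 365 days.
Dec 22, 2134 → Dec 22, 2135: 365 days.
Dec 22, 2135 → Dec 22, 2136: 366 days (Feb 29, 2136 is in that span).
Dec 22, 2136 → Dec 22, 2137: 365 days.
Dec 22, 2137 → Dec 22, 2138: 365 days.
Dec 22, 2138 → Dec 22, 2139: 365 days.
Dec 22, 2139 → Dec 22, 2140: 366 days (Feb 29, 2140 is in that span).
Dec 22, 2140 → Dec 22, 2141: 365 days.
Dec 22, 2141 → Dec 22, 2142: 365 days.
Dec 22, 2142 → Dec 22, 2143: 365 days.
Dec 22, 2143 → Dec 22, 2144: 366 days (Feb 29, 2144 is in that span).
Dec 22, 2144 → Dec 22, 2145: 365 days.
Dec 22, 2145 → Dec 22, 2146: 365 days.
Dec 22, 2146 → Dec 22, 2147: 365 days.
Dec 22, 2147 → Dec 22, 2148: 366 days (Feb 29, 2148 is in that span).
Dec 22, 2148 → Jan 22, 2149: 31 days (December has 31).
Jan 22, 2149 → Feb 22, 2149: 31 days (January has 31).
Feb 22, 2149 → Mar 22, 2149: 28 days (February has 28).
Mar 22, 2149 → Apr 22, 2149: 31 days (March has 31).
Apr 22, 2149 → May 22, 2149: 30 days (April has 30).
May 22, 2149 → May 23, 2149: 1 days.
Total: 6727 days.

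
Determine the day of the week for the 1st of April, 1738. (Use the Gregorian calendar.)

Tuesday

Doomsday rule: the anchor day for the 1700s is Sunday. For year 38: 38÷12 = 3 r 2, and 2÷4 = 0, so 3+2+0 = 5.
Sunday + 5 ≡ Friday — that's 1738's doomsday.
In April the doomsday date is Apr 4.
Apr 1 is 3 days before Apr 4; 3 mod 7 = 3, so Friday − 3 = Tuesday.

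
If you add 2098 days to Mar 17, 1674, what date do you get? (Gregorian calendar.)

+365 (one year) → Mar 17, 1675 (1733 left).
+366 (one year; includes Feb 29, 1676) → Mar 17, 1676 (1367 left).
+365 (one year) → Mar 17, 1677 (1002 left).
+365 (one year) → Mar 17, 1678 (637 left).
+365 (one year) → Mar 17, 1679 (272 left).
Mar has 31 days: +15 → Apr 1, 1679 (257 left).
Apr has 30 days: +30 → May 1, 1679 (227 left).
May has 31 days: +31 → Jun 1, 1679 (196 left).
Jun has 30 days: +30 → Jul 1, 1679 (166 left).
Jul has 31 days: +31 → Aug 1, 1679 (135 left).
Aug has 31 days: +31 → Sep 1, 1679 (104 left).
Sep has 30 days: +30 → Oct 1, 1679 (74 left).
Oct has 31 days: +31 → Nov 1, 1679 (43 left).
Nov has 30 days: +30 → Dec 1, 1679 (13 left).
+13 → Dec 14, 1679.

December 14, 1679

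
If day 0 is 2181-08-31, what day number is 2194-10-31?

Aug 31, 2181 → Aug 31, 2182: 365 days.
Aug 31, 2182 → Aug 31, 2183: 365 days.
Aug 31, 2183 → Aug 31, 2184: 366 days (Feb 29, 2184 is in that span).
Aug 31, 2184 → Aug 31, 2185: 365 days.
Aug 31, 2185 → Aug 31, 2186: 365 days.
Aug 31, 2186 → Aug 31, 2187: 365 days.
Aug 31, 2187 → Aug 31, 2188: 366 days (Feb 29, 2188 is in that span).
Aug 31, 2188 → Aug 31, 2189: 365 days.
Aug 31, 2189 → Aug 31, 2190: 365 days.
Aug 31, 2190 → Aug 31, 2191: 365 days.
Aug 31, 2191 → Aug 31, 2192: 366 days (Feb 29, 2192 is in that span).
Aug 31, 2192 → Aug 31, 2193: 365 days.
Aug 31, 2193 → Aug 31, 2194: 365 days.
Aug 31, 2194 → Sep 30, 2194: 30 days (August has 31).
Sep 30, 2194 → Oct 30, 2194: 30 days (September has 30).
Oct 30, 2194 → Oct 31, 2194: 1 days.
Total: 4809 days.

4809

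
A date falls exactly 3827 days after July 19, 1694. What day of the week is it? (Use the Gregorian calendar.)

Jul 19, 1694 is a Monday.
3827 mod 7 = 5, so 3827 days after a Monday is Monday + 5 = Saturday.

Saturday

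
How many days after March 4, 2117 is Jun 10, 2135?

6672

Mar 4, 2117 → Mar 4, 2118: 365 days.
Mar 4, 2118 → Mar 4, 2119: 365 days.
Mar 4, 2119 → Mar 4, 2120: 366 days (Feb 29, 2120 is in that span).
Mar 4, 2120 → Mar 4, 2121: 365 days.
Mar 4, 2121 → Mar 4, 2122: 365 days.
Mar 4, 2122 → Mar 4, 2123: 365 days.
Mar 4, 2123 → Mar 4, 2124: 366 days (Feb 29, 2124 is in that span).
Mar 4, 2124 → Mar 4, 2125: 365 days.
Mar 4, 2125 → Mar 4, 2126: 365 days.
Mar 4, 2126 → Mar 4, 2127: 365 days.
Mar 4, 2127 → Mar 4, 2128: 366 days (Feb 29, 2128 is in that span).
Mar 4, 2128 → Mar 4, 2129: 365 days.
Mar 4, 2129 → Mar 4, 2130: 365 days.
Mar 4, 2130 → Mar 4, 2131: 365 days.
Mar 4, 2131 → Mar 4, 2132: 366 days (Feb 29, 2132 is in that span).
Mar 4, 2132 → Mar 4, 2133: 365 days.
Mar 4, 2133 → Mar 4, 2134: 365 days.
Mar 4, 2134 → Mar 4, 2135: 365 days.
Mar 4, 2135 → Apr 4, 2135: 31 days (March has 31).
Apr 4, 2135 → May 4, 2135: 30 days (April has 30).
May 4, 2135 → Jun 4, 2135: 31 days (May has 31).
Jun 4, 2135 → Jun 10, 2135: 6 days.
Total: 6672 days.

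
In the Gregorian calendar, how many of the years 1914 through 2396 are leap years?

118

Multiples of 4 in [1914,2396]: 121.
Of those, multiples of 100: 4 (not leap unless ÷400).
Multiples of 400: 1.
Leap years = 121 − 4 + 1 = 118.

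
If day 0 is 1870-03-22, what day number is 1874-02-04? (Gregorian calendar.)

Mar 22, 1870 → Mar 22, 1871: 365 days.
Mar 22, 1871 → Mar 22, 1872: 366 days (Feb 29, 1872 is in that span).
Mar 22, 1872 → Mar 22, 1873: 365 days.
Mar 22, 1873 → Apr 22, 1873: 31 days (March has 31).
Apr 22, 1873 → May 22, 1873: 30 days (April has 30).
May 22, 1873 → Jun 22, 1873: 31 days (May has 31).
Jun 22, 1873 → Jul 22, 1873: 30 days (June has 30).
Jul 22, 1873 → Aug 22, 1873: 31 days (July has 31).
Aug 22, 1873 → Sep 22, 1873: 31 days (August has 31).
Sep 22, 1873 → Oct 22, 1873: 30 days (September has 30).
Oct 22, 1873 → Nov 22, 1873: 31 days (October has 31).
Nov 22, 1873 → Dec 22, 1873: 30 days (November has 30).
Dec 22, 1873 → Jan 22, 1874: 31 days (December has 31).
Jan 22, 1874 → Feb 4, 1874: 13 days.
Total: 1415 days.

1415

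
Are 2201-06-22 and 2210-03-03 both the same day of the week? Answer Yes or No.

No

From Jun 22, 2201 to Mar 3, 2210 is 3176 days.
3176 mod 7 = 5, so they are different weekdays.
(Jun 22, 2201 is a Monday; Mar 3, 2210 is a Saturday.)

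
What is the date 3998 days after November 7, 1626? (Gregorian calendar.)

October 18, 1637

+365 (one year) → Nov 7, 1627 (3633 left).
+366 (one year; includes Feb 29, 1628) → Nov 7, 1628 (3267 left).
+365 (one year) → Nov 7, 1629 (2902 left).
+365 (one year) → Nov 7, 1630 (2537 left).
+365 (one year) → Nov 7, 1631 (2172 left).
+366 (one year; includes Feb 29, 1632) → Nov 7, 1632 (1806 left).
+365 (one year) → Nov 7, 1633 (1441 left).
+365 (one year) → Nov 7, 1634 (1076 left).
+365 (one year) → Nov 7, 1635 (711 left).
+366 (one year; includes Feb 29, 1636) → Nov 7, 1636 (345 left).
Nov has 30 days: +24 → Dec 1, 1636 (321 left).
Dec has 31 days: +31 → Jan 1, 1637 (290 left).
Jan has 31 days: +31 → Feb 1, 1637 (259 left).
Feb has 28 days: +28 → Mar 1, 1637 (231 left).
Mar has 31 days: +31 → Apr 1, 1637 (200 left).
Apr has 30 days: +30 → May 1, 1637 (170 left).
May has 31 days: +31 → Jun 1, 1637 (139 left).
Jun has 30 days: +30 → Jul 1, 1637 (109 left).
Jul has 31 days: +31 → Aug 1, 1637 (78 left).
Aug has 31 days: +31 → Sep 1, 1637 (47 left).
Sep has 30 days: +30 → Oct 1, 1637 (17 left).
+17 → Oct 18, 1637.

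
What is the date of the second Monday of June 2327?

June 13, 2327

June 1, 2327 is a Wednesday.
The first Monday is therefore June 6 (5 days later).
The second Monday is 6 + 1×7 = June 13.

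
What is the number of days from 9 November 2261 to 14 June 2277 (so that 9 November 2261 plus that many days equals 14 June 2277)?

Nov 9, 2261 → Nov 9, 2262: 365 days.
Nov 9, 2262 → Nov 9, 2263: 365 days.
Nov 9, 2263 → Nov 9, 2264: 366 days (Feb 29, 2264 is in that span).
Nov 9, 2264 → Nov 9, 2265: 365 days.
Nov 9, 2265 → Nov 9, 2266: 365 days.
Nov 9, 2266 → Nov 9, 2267: 365 days.
Nov 9, 2267 → Nov 9, 2268: 366 days (Feb 29, 2268 is in that span).
Nov 9, 2268 → Nov 9, 2269: 365 days.
Nov 9, 2269 → Nov 9, 2270: 365 days.
Nov 9, 2270 → Nov 9, 2271: 365 days.
Nov 9, 2271 → Nov 9, 2272: 366 days (Feb 29, 2272 is in that span).
Nov 9, 2272 → Nov 9, 2273: 365 days.
Nov 9, 2273 → Nov 9, 2274: 365 days.
Nov 9, 2274 → Nov 9, 2275: 365 days.
Nov 9, 2275 → Nov 9, 2276: 366 days (Feb 29, 2276 is in that span).
Nov 9, 2276 → Dec 9, 2276: 30 days (November has 30).
Dec 9, 2276 → Jan 9, 2277: 31 days (December has 31).
Jan 9, 2277 → Feb 9, 2277: 31 days (January has 31).
Feb 9, 2277 → Mar 9, 2277: 28 days (February has 28).
Mar 9, 2277 → Apr 9, 2277: 31 days (March has 31).
Apr 9, 2277 → May 9, 2277: 30 days (April has 30).
May 9, 2277 → Jun 9, 2277: 31 days (May has 31).
Jun 9, 2277 → Jun 14, 2277: 5 days.
Total: 5696 days.

5696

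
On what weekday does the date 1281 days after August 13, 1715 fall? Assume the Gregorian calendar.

Tuesday

Aug 13, 1715 is a Tuesday.
1281 mod 7 = 0, so 1281 days after a Tuesday is Tuesday + 0 = Tuesday.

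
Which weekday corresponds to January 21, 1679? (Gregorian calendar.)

Saturday

Doomsday rule: the anchor day for the 1600s is Tuesday. For year 79: 79÷12 = 6 r 7, and 7÷4 = 1, so 6+7+1 = 14.
Tuesday + 14 ≡ Tuesday — that's 1679's doomsday.
In January the doomsday date is Jan 3 (1679 is not a leap year).
Jan 21 is 18 days after Jan 3; 18 mod 7 = 4, so Tuesday + 4 = Saturday.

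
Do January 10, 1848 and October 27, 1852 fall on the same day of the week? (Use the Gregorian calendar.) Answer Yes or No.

From Jan 10, 1848 to Oct 27, 1852 is 1752 days.
1752 mod 7 = 2, so they are different weekdays.
(Jan 10, 1848 is a Monday; Oct 27, 1852 is a Wednesday.)

No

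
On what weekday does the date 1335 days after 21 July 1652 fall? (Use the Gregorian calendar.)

Friday

First find the weekday of Jul 21, 1652. Doomsday rule: the anchor day for the 1600s is Tuesday. For year 52: 52÷12 = 4 r 4, and 4÷4 = 1, so 4+4+1 = 9.
Tuesday + 9 ≡ Thursday — that's 1652's doomsday.
In July the doomsday date is Jul 11.
Jul 21 is 10 days after Jul 11; 10 mod 7 = 3, so Thursday + 3 = Sunday.
1335 mod 7 = 5, so 1335 days after a Sunday is Sunday + 5 = Friday.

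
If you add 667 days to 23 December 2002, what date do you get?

+365 (one year) → Dec 23, 2003 (302 left).
Dec has 31 days: +9 → Jan 1, 2004 (293 left).
Jan has 31 days: +31 → Feb 1, 2004 (262 left).
Feb has 29 days: +29 → Mar 1, 2004 (233 left).
Mar has 31 days: +31 → Apr 1, 2004 (202 left).
Apr has 30 days: +30 → May 1, 2004 (172 left).
May has 31 days: +31 → Jun 1, 2004 (141 left).
Jun has 30 days: +30 → Jul 1, 2004 (111 left).
Jul has 31 days: +31 → Aug 1, 2004 (80 left).
Aug has 31 days: +31 → Sep 1, 2004 (49 left).
Sep has 30 days: +30 → Oct 1, 2004 (19 left).
+19 → Oct 20, 2004.

October 20, 2004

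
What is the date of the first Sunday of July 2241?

July 4, 2241

July 1, 2241 is a Thursday.
The first Sunday is therefore July 4 (3 days later).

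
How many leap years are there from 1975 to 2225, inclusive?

Multiples of 4 in [1975,2225]: 63.
Of those, multiples of 100: 3 (not leap unless ÷400).
Multiples of 400: 1.
Leap years = 63 − 3 + 1 = 61.

61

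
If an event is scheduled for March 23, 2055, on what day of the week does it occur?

Tuesday

January 1, 2055 is a Friday.
Jan 1, 2055 → Feb 1, 2055: 31 days (January has 31).
Feb 1, 2055 → Mar 1, 2055: 28 days (February has 28).
Mar 1, 2055 → Mar 23, 2055: 22 days.
Total: 81 days.
81 mod 7 = 4, so Friday + 4 = Tuesday.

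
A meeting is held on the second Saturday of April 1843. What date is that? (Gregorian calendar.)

April 1, 1843 is a Saturday.
The first Saturday is therefore April 1 (same day).
The second Saturday is 1 + 1×7 = April 8.

April 8, 1843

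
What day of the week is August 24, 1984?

Friday

January 1, 1984 is a Sunday.
Jan 1, 1984 → Feb 1, 1984: 31 days (January has 31).
Feb 1, 1984 → Mar 1, 1984: 29 days (February has 29).
Mar 1, 1984 → Apr 1, 1984: 31 days (March has 31).
Apr 1, 1984 → May 1, 1984: 30 days (April has 30).
May 1, 1984 → Jun 1, 1984: 31 days (May has 31).
Jun 1, 1984 → Jul 1, 1984: 30 days (June has 30).
Jul 1, 1984 → Aug 1, 1984: 31 days (July has 31).
Aug 1, 1984 → Aug 24, 1984: 23 days.
Total: 236 days.
236 mod 7 = 5, so Sunday + 5 = Friday.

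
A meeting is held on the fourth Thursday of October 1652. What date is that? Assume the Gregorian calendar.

October 24, 1652

October 1, 1652 is a Tuesday.
The first Thursday is therefore October 3 (2 days later).
The fourth Thursday is 3 + 3×7 = October 24.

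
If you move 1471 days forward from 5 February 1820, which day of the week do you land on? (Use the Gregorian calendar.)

Sunday

First find the weekday of Feb 5, 1820. Doomsday rule: the anchor day for the 1800s is Friday. For year 20: 20÷12 = 1 r 8, and 8÷4 = 2, so 1+8+2 = 11.
Friday + 11 ≡ Tuesday — that's 1820's doomsday.
In February the doomsday date is Feb 29 (1820 is a leap year (divisible by 4)).
Feb 5 is 24 days before Feb 29; 24 mod 7 = 3, so Tuesday − 3 = Saturday.
1471 mod 7 = 1, so 1471 days after a Saturday is Saturday + 1 = Sunday.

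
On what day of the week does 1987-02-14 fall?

Saturday

January 1, 1987 is a Thursday.
Jan 1, 1987 → Feb 1, 1987: 31 days (January has 31).
Feb 1, 1987 → Feb 14, 1987: 13 days.
Total: 44 days.
44 mod 7 = 2, so Thursday + 2 = Saturday.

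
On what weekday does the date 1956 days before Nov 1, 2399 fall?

Friday

Nov 1, 2399 is a Monday.
1956 mod 7 = 3, so 1956 days before a Monday is Monday − 3 = Friday.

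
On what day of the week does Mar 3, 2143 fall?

Sunday

Doomsday rule: the anchor day for the 2100s is Sunday. For year 43: 43÷12 = 3 r 7, and 7÷4 = 1, so 3+7+1 = 11.
Sunday + 11 ≡ Thursday — that's 2143's doomsday.
In March the doomsday date is Mar 14.
Mar 3 is 11 days before Mar 14; 11 mod 7 = 4, so Thursday − 4 = Sunday.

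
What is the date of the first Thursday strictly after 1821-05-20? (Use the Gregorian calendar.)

May 24, 1821

May 20, 1821 is a Sunday.
From Sunday to the next Thursday is 4 days.
May 20, 1821 + 4 = May 24, 1821.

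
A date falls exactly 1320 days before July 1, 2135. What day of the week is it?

First find the weekday of Jul 1, 2135. Doomsday rule: the anchor day for the 2100s is Sunday. For year 35: 35÷12 = 2 r 11, and 11÷4 = 2, so 2+11+2 = 15.
Sunday + 15 ≡ Monday — that's 2135's doomsday.
In July the doomsday date is Jul 11.
Jul 1 is 10 days before Jul 11; 10 mod 7 = 3, so Monday − 3 = Friday.
1320 mod 7 = 4, so 1320 days before a Friday is Friday − 4 = Monday.

Monday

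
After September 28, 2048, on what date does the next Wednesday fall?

September 30, 2048

Sep 28, 2048 is a Monday.
From Monday to the next Wednesday is 2 days.
Sep 28, 2048 + 2 = Sep 30, 2048.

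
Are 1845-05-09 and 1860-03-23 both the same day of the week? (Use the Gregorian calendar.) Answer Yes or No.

Yes

From May 9, 1845 to Mar 23, 1860 is 5432 days.
5432 mod 7 = 0, so they are the same weekday.
(May 9, 1845 is a Friday; Mar 23, 1860 is a Friday.)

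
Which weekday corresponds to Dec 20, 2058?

Doomsday rule: the anchor day for the 2000s is Tuesday. For year 58: 58÷12 = 4 r 10, and 10÷4 = 2, so 4+10+2 = 16.
Tuesday + 16 ≡ Thursday — that's 2058's doomsday.
In December the doomsday date is Dec 12.
Dec 20 is 8 days after Dec 12; 8 mod 7 = 1, so Thursday + 1 = Friday.

Friday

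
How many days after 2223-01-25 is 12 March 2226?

Jan 25, 2223 → Jan 25, 2224: 365 days.
Jan 25, 2224 → Jan 25, 2225: 366 days (Feb 29, 2224 is in that span).
Jan 25, 2225 → Jan 25, 2226: 365 days.
Jan 25, 2226 → Feb 25, 2226: 31 days (January has 31).
Feb 25, 2226 → Mar 12, 2226: 15 days.
Total: 1142 days.

1142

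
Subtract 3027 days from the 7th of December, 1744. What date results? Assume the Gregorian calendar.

August 24, 1736

−366 (one year; includes Feb 29, 1744) → Dec 7, 1743 (2661 left).
−365 (one year) → Dec 7, 1742 (2296 left).
−365 (one year) → Dec 7, 1741 (1931 left).
−365 (one year) → Dec 7, 1740 (1566 left).
−366 (one year; includes Feb 29, 1740) → Dec 7, 1739 (1200 left).
−365 (one year) → Dec 7, 1738 (835 left).
−365 (one year) → Dec 7, 1737 (470 left).
−365 (one year) → Dec 7, 1736 (105 left).
−7 → Nov 30, 1736 (end of Nov, 30 days; 98 left).
−30 → Oct 31, 1736 (end of Oct, 31 days; 68 left).
−31 → Sep 30, 1736 (end of Sep, 30 days; 37 left).
−30 → Aug 31, 1736 (end of Aug, 31 days; 7 left).
−7 → Aug 24, 1736.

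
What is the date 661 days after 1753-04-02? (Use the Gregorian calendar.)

January 23, 1755

+365 (one year) → Apr 2, 1754 (296 left).
Apr has 30 days: +29 → May 1, 1754 (267 left).
May has 31 days: +31 → Jun 1, 1754 (236 left).
Jun has 30 days: +30 → Jul 1, 1754 (206 left).
Jul has 31 days: +31 → Aug 1, 1754 (175 left).
Aug has 31 days: +31 → Sep 1, 1754 (144 left).
Sep has 30 days: +30 → Oct 1, 1754 (114 left).
Oct has 31 days: +31 → Nov 1, 1754 (83 left).
Nov has 30 days: +30 → Dec 1, 1754 (53 left).
Dec has 31 days: +31 → Jan 1, 1755 (22 left).
+22 → Jan 23, 1755.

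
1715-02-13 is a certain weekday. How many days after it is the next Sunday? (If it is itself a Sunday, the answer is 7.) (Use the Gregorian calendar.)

4

Feb 13, 1715 is a Wednesday.
From Wednesday to the next Sunday is 4 days.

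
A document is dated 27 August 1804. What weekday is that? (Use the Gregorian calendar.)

Monday

Doomsday rule: the anchor day for the 1800s is Friday. For year 04: 4÷12 = 0 r 4, and 4÷4 = 1, so 0+4+1 = 5.
Friday + 5 ≡ Wednesday — that's 1804's doomsday.
In August the doomsday date is Aug 8.
Aug 27 is 19 days after Aug 8; 19 mod 7 = 5, so Wednesday + 5 = Monday.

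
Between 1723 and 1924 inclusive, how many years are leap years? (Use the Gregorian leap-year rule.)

Multiples of 4 in [1723,1924]: 51.
Of those, multiples of 100: 2 (not leap unless ÷400).
Multiples of 400: 0.
Leap years = 51 − 2 + 0 = 49.

49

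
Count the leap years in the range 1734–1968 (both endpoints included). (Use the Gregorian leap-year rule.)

Multiples of 4 in [1734,1968]: 59.
Of those, multiples of 100: 2 (not leap unless ÷400).
Multiples of 400: 0.
Leap years = 59 − 2 + 0 = 57.

57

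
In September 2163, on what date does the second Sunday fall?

September 1, 2163 is a Thursday.
The first Sunday is therefore September 4 (3 days later).
The second Sunday is 4 + 1×7 = September 11.

September 11, 2163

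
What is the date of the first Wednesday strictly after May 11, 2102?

May 17, 2102

May 11, 2102 is a Thursday.
From Thursday to the next Wednesday is 6 days.
May 11, 2102 + 6 = May 17, 2102.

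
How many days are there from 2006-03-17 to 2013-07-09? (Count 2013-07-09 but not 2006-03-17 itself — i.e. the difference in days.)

2671

Mar 17, 2006 → Mar 17, 2007: 365 days.
Mar 17, 2007 → Mar 17, 2008: 366 days (Feb 29, 2008 is in that span).
Mar 17, 2008 → Mar 17, 2009: 365 days.
Mar 17, 2009 → Mar 17, 2010: 365 days.
Mar 17, 2010 → Mar 17, 2011: 365 days.
Mar 17, 2011 → Mar 17, 2012: 366 days (Feb 29, 2012 is in that span).
Mar 17, 2012 → Mar 17, 2013: 365 days.
Mar 17, 2013 → Apr 17, 2013: 31 days (March has 31).
Apr 17, 2013 → May 17, 2013: 30 days (April has 30).
May 17, 2013 → Jun 17, 2013: 31 days (May has 31).
Jun 17, 2013 → Jul 9, 2013: 22 days.
Total: 2671 days.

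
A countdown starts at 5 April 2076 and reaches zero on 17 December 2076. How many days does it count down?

256

Apr 5, 2076 → May 5, 2076: 30 days (April has 30).
May 5, 2076 → Jun 5, 2076: 31 days (May has 31).
Jun 5, 2076 → Jul 5, 2076: 30 days (June has 30).
Jul 5, 2076 → Aug 5, 2076: 31 days (July has 31).
Aug 5, 2076 → Sep 5, 2076: 31 days (August has 31).
Sep 5, 2076 → Oct 5, 2076: 30 days (September has 30).
Oct 5, 2076 → Nov 5, 2076: 31 days (October has 31).
Nov 5, 2076 → Dec 5, 2076: 30 days (November has 30).
Dec 5, 2076 → Dec 17, 2076: 12 days.
Total: 256 days.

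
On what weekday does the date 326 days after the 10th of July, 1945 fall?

Jul 10, 1945 is a Tuesday.
326 mod 7 = 4, so 326 days after a Tuesday is Tuesday + 4 = Saturday.

Saturday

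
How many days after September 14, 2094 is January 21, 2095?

Sep 14, 2094 → Oct 14, 2094: 30 days (September has 30).
Oct 14, 2094 → Nov 14, 2094: 31 days (October has 31).
Nov 14, 2094 → Dec 14, 2094: 30 days (November has 30).
Dec 14, 2094 → Jan 14, 2095: 31 days (December has 31).
Jan 14, 2095 → Jan 21, 2095: 7 days.
Total: 129 days.

129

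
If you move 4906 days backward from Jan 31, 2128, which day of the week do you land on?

Sunday

First find the weekday of Jan 31, 2128. Doomsday rule: the anchor day for the 2100s is Sunday. For year 28: 28÷12 = 2 r 4, and 4÷4 = 1, so 2+4+1 = 7.
Sunday + 7 ≡ Sunday — that's 2128's doomsday.
In January the doomsday date is Jan 4 (2128 is a leap year (divisible by 4)).
Jan 31 is 27 days after Jan 4; 27 mod 7 = 6, so Sunday + 6 = Saturday.
4906 mod 7 = 6, so 4906 days before a Saturday is Saturday − 6 = Sunday.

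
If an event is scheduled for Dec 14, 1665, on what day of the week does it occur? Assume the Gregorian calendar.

Monday

Doomsday rule: the anchor day for the 1600s is Tuesday. For year 65: 65÷12 = 5 r 5, and 5÷4 = 1, so 5+5+1 = 11.
Tuesday + 11 ≡ Saturday — that's 1665's doomsday.
In December the doomsday date is Dec 12.
Dec 14 is 2 days after Dec 12; 2 mod 7 = 2, so Saturday + 2 = Monday.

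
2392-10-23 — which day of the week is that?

Doomsday rule: the anchor day for the 2300s is Wednesday. For year 92: 92÷12 = 7 r 8, and 8÷4 = 2, so 7+8+2 = 17.
Wednesday + 17 ≡ Saturday — that's 2392's doomsday.
In October the doomsday date is Oct 10.
Oct 23 is 13 days after Oct 10; 13 mod 7 = 6, so Saturday + 6 = Friday.

Friday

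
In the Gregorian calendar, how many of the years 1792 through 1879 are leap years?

Multiples of 4 in [1792,1879]: 22.
Of those, multiples of 100: 1 (not leap unless ÷400).
Multiples of 400: 0.
Leap years = 22 − 1 + 0 = 21.

21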